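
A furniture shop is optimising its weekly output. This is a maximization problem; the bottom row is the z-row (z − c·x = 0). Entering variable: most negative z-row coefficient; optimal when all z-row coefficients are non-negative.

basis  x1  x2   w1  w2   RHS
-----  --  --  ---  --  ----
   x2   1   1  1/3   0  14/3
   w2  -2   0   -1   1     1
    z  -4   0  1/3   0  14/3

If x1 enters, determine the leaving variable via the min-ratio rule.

Column x1 entries and ratios — x2: (14/3)/1 = 14/3; w2: -2 ≤ 0, skip.
Smallest ratio is 14/3 in the row of x2, so x2 leaves.

x2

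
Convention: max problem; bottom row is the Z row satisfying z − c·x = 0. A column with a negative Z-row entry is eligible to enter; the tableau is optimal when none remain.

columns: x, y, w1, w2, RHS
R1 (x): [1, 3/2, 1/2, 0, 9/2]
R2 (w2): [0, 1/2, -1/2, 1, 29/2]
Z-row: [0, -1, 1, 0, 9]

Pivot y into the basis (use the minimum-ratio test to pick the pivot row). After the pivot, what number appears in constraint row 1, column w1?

Ratio test on column y — row 1: (9/2)/(3/2) = 3; row 2: (29/2)/(1/2) = 29. Minimum is 3 at row 1 (x leaves); pivot element 3/2.
Divide row 1 by 3/2; eliminate column y from the other rows.
In the new row 1, the w1 entry is the old entry divided by the pivot: (1/2)/(3/2) = 1/3.

1/3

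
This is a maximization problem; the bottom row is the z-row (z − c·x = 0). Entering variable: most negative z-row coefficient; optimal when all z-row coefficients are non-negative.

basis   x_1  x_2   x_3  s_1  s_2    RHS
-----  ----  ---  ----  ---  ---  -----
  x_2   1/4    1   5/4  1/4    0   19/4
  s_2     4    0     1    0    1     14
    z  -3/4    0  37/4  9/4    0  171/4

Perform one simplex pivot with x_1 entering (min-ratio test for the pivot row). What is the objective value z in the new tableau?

Ratio test on column x_1 — row 1: (19/4)/(1/4) = 19; row 2: 14/4 = 7/2. Minimum is 7/2 at row 2 (s_2 leaves); pivot element 4.
Pivot on row 2; the z-row RHS becomes 171/4 − (-3/4)·(7/2) = 363/8.

363/8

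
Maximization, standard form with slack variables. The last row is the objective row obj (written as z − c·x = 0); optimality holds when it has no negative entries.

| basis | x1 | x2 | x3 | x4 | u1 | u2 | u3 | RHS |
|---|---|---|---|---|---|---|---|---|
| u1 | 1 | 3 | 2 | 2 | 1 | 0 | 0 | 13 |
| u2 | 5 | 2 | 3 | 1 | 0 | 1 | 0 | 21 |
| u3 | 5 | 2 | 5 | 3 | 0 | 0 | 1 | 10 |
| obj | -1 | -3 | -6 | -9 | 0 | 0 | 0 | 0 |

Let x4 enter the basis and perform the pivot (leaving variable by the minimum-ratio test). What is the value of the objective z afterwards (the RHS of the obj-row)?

30

Ratio test on column x4 — row 1: 13/2 = 13/2; row 2: 21/1 = 21; row 3: 10/3 = 10/3. Minimum is 10/3 at row 3 (u3 leaves); pivot element 3.
Pivot on row 3; the obj-row RHS becomes 0 − (-9)·(10/3) = 30.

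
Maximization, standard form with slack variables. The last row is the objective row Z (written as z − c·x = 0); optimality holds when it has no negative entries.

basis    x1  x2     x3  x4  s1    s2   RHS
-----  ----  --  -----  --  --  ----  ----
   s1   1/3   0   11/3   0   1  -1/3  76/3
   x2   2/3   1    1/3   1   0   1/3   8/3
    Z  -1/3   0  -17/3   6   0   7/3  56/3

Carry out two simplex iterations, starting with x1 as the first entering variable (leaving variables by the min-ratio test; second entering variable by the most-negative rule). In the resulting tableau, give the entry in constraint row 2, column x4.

Ratio test on column x1 — row 1: (76/3)/(1/3) = 76; row 2: (8/3)/(2/3) = 4. Minimum is 4 at row 2 (x2 leaves); pivot element 2/3.
Divide row 2 by 2/3; eliminate column x1 from the other rows.
Second iteration: most negative Z-row entry is -11/2 in column x3, so x3 enters.
Ratio test on column x3 — row 1: 24/(7/2) = 48/7; row 2: 4/(1/2) = 8. Minimum is 48/7 at row 1 (s1 leaves); pivot element 7/2.
Divide row 1 by 7/2; eliminate column x3 from the other rows.
After both pivots, the entry at constraint row 2, column x4 is 11/7.

11/7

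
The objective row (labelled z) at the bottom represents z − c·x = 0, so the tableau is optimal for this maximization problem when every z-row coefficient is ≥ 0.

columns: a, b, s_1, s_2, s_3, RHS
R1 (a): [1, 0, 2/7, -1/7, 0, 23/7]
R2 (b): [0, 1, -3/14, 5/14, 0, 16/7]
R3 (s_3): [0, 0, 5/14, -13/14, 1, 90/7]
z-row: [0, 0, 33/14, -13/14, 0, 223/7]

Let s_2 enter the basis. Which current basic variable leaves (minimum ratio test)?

Column s_2 entries and ratios — a: -1/7 ≤ 0, skip; b: (16/7)/(5/14) = 32/5; s_3: -13/14 ≤ 0, skip.
Smallest ratio is 32/5 in the row of b, so b leaves.

b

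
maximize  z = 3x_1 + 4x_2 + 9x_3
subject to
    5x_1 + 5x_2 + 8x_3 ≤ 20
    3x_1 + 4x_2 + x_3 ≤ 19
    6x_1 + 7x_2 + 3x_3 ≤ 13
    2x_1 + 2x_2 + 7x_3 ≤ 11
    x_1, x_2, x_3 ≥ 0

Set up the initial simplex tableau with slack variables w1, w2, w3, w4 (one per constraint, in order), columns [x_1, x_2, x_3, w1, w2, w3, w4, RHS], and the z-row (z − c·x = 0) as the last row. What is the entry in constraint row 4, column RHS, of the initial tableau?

The RHS of constraint 4 is b_4 = 11.

11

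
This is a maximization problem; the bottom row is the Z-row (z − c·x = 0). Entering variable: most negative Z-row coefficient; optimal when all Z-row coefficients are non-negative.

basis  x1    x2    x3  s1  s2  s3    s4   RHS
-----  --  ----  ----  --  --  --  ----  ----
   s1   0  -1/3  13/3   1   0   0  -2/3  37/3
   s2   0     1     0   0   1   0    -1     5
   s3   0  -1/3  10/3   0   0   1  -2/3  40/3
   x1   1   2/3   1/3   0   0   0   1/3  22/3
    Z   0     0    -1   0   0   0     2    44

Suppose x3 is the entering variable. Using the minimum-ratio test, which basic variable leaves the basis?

s1

Column x3 entries and ratios — s1: (37/3)/(13/3) = 37/13; s2: 0 ≤ 0, skip; s3: (40/3)/(10/3) = 4; x1: (22/3)/(1/3) = 22.
Smallest ratio is 37/13 in the row of s1, so s1 leaves.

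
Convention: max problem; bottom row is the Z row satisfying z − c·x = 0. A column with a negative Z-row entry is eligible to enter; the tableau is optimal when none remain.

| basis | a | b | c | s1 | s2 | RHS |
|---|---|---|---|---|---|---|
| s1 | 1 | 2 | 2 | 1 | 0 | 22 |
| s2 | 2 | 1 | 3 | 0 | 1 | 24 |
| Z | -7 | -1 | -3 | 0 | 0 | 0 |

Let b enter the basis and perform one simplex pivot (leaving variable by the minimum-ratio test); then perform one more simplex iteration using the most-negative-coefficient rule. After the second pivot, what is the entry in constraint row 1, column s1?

Ratio test on column b — row 1: 22/2 = 11; row 2: 24/1 = 24. Minimum is 11 at row 1 (s1 leaves); pivot element 2.
Divide row 1 by 2; eliminate column b from the other rows.
Second iteration: most negative Z-row entry is -13/2 in column a, so a enters.
Ratio test on column a — row 1: 11/(1/2) = 22; row 2: 13/(3/2) = 26/3. Minimum is 26/3 at row 2 (s2 leaves); pivot element 3/2.
Divide row 2 by 3/2; eliminate column a from the other rows.
After both pivots, the entry at constraint row 1, column s1 is 2/3.

2/3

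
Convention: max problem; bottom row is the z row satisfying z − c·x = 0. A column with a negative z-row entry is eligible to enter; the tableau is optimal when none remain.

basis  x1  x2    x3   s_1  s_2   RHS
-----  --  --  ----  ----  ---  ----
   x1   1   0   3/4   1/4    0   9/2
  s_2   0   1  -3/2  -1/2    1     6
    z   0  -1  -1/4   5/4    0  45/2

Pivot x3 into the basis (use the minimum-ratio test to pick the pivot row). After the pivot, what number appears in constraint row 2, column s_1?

0

Ratio test on column x3 — row 1: (9/2)/(3/4) = 6; row 2: entry -3/2 ≤ 0. Minimum is 6 at row 1 (x1 leaves); pivot element 3/4.
Divide row 1 by 3/4; eliminate column x3 from the other rows.
Row 2 update in column s_1: -1/2 − (-3/2)·(1/3) = 0.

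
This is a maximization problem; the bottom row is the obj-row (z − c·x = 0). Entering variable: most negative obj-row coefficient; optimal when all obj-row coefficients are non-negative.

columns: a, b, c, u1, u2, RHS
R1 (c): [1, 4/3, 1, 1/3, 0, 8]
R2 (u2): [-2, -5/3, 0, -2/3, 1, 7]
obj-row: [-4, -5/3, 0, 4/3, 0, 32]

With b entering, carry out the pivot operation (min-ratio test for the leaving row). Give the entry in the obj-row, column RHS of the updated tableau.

42

Ratio test on column b — row 1: 8/(4/3) = 6; row 2: entry -5/3 ≤ 0. Minimum is 6 at row 1 (c leaves); pivot element 4/3.
Divide row 1 by 4/3; eliminate column b from the other rows.
obj-row update in column RHS: 32 − (-5/3)·6 = 42.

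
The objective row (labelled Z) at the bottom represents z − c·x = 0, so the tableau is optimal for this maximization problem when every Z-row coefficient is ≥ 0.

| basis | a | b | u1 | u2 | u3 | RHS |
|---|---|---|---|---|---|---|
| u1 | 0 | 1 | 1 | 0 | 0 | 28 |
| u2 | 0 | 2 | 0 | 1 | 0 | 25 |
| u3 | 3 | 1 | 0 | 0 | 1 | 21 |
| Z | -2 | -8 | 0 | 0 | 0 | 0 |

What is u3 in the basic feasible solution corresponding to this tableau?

21

u3 is basic (row 3); its value is the RHS of that row, 21.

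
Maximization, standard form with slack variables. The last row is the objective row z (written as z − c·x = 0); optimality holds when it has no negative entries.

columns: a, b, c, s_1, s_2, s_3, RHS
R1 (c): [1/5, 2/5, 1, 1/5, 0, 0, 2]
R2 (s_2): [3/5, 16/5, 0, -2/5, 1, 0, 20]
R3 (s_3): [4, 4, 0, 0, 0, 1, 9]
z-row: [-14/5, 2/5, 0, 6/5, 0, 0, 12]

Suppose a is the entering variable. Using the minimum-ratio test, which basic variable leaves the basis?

s_3

Column a entries and ratios — c: 2/(1/5) = 10; s_2: 20/(3/5) = 100/3; s_3: 9/4 = 9/4.
Smallest ratio is 9/4 in the row of s_3, so s_3 leaves.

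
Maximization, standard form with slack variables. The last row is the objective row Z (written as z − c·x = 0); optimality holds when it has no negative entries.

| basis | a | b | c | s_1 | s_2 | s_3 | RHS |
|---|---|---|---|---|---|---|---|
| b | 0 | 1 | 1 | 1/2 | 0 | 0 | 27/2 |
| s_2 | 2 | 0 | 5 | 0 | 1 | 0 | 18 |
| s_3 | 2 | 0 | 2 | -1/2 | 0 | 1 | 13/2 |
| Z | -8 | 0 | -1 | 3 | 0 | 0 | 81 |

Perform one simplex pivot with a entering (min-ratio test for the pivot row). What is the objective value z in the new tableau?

107

Ratio test on column a — row 1: entry 0 ≤ 0; row 2: 18/2 = 9; row 3: (13/2)/2 = 13/4. Minimum is 13/4 at row 3 (s_3 leaves); pivot element 2.
Pivot on row 3; the Z-row RHS becomes 81 − (-8)·(13/4) = 107.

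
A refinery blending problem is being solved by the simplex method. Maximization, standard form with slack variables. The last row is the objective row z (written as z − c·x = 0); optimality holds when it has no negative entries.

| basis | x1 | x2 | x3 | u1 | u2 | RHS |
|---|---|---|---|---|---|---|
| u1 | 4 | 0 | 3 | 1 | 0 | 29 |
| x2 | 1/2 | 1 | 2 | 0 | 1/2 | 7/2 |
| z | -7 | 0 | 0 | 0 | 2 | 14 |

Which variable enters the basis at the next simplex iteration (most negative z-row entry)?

x1

Negative z-row entries: x1: -7.
The most negative is -7 in column x1, so x1 enters.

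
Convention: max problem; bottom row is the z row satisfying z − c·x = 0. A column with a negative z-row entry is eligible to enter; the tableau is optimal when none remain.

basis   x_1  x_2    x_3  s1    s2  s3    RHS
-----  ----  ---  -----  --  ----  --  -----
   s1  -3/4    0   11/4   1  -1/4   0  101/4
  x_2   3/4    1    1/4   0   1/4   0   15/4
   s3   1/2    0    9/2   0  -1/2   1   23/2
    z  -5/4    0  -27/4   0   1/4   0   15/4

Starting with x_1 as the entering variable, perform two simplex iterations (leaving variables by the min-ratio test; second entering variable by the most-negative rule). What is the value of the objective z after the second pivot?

301/13

Ratio test on column x_1 — row 1: entry -3/4 ≤ 0; row 2: (15/4)/(3/4) = 5; row 3: (23/2)/(1/2) = 23. Minimum is 5 at row 2 (x_2 leaves); pivot element 3/4.
Pivot on row 2; the z-row RHS becomes 15/4 − (-5/4)·5 = 10.
Next entering variable (most negative z-row entry -19/3): x_3.
Ratio test on column x_3 — row 1: 29/3 = 29/3; row 2: 5/(1/3) = 15; row 3: 9/(13/3) = 27/13. Minimum is 27/13 at row 3 (s3 leaves); pivot element 13/3.
After the second pivot the z-row RHS is 10 − (-19/3)·(27/13) = 301/13.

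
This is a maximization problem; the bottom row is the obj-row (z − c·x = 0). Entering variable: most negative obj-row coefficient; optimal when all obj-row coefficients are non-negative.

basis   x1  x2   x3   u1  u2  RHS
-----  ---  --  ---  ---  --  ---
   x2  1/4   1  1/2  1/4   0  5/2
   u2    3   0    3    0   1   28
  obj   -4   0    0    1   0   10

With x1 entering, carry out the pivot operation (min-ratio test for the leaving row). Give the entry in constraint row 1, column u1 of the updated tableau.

Ratio test on column x1 — row 1: (5/2)/(1/4) = 10; row 2: 28/3 = 28/3. Minimum is 28/3 at row 2 (u2 leaves); pivot element 3.
Divide row 2 by 3; eliminate column x1 from the other rows.
Row 1 update in column u1: 1/4 − (1/4)·0 = 1/4.

1/4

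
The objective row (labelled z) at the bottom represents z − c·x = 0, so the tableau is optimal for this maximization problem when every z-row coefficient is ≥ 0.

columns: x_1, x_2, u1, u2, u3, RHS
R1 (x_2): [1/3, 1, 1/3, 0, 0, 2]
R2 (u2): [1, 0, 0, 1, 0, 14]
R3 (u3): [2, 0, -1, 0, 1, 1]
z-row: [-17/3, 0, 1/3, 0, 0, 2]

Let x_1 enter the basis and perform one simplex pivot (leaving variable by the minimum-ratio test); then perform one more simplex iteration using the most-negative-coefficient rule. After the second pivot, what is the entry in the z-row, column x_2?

Ratio test on column x_1 — row 1: 2/(1/3) = 6; row 2: 14/1 = 14; row 3: 1/2 = 1/2. Minimum is 1/2 at row 3 (u3 leaves); pivot element 2.
Divide row 3 by 2; eliminate column x_1 from the other rows.
Second iteration: most negative z-row entry is -5/2 in column u1, so u1 enters.
Ratio test on column u1 — row 1: (11/6)/(1/2) = 11/3; row 2: (27/2)/(1/2) = 27; row 3: entry -1/2 ≤ 0. Minimum is 11/3 at row 1 (x_2 leaves); pivot element 1/2.
Divide row 1 by 1/2; eliminate column u1 from the other rows.
After both pivots, the entry at the z-row, column x_2 is 5.

5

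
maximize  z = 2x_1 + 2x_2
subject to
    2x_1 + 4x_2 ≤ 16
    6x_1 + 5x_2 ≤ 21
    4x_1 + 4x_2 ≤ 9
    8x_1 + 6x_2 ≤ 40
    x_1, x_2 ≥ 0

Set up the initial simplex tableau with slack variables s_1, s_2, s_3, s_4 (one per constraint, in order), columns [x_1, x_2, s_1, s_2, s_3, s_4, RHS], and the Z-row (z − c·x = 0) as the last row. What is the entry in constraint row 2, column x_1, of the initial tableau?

Constraint 2 has coefficient 6 on x_1.

6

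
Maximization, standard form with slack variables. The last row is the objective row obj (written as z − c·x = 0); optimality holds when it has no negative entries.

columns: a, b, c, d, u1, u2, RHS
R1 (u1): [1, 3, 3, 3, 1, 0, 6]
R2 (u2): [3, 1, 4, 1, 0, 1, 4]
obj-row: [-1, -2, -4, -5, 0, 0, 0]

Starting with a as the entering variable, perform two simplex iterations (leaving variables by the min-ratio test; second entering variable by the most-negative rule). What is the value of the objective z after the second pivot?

Ratio test on column a — row 1: 6/1 = 6; row 2: 4/3 = 4/3. Minimum is 4/3 at row 2 (u2 leaves); pivot element 3.
Pivot on row 2; the obj-row RHS becomes 0 − (-1)·(4/3) = 4/3.
Next entering variable (most negative obj-row entry -14/3): d.
Ratio test on column d — row 1: (14/3)/(8/3) = 7/4; row 2: (4/3)/(1/3) = 4. Minimum is 7/4 at row 1 (u1 leaves); pivot element 8/3.
After the second pivot the obj-row RHS is 4/3 − (-14/3)·(7/4) = 19/2.

19/2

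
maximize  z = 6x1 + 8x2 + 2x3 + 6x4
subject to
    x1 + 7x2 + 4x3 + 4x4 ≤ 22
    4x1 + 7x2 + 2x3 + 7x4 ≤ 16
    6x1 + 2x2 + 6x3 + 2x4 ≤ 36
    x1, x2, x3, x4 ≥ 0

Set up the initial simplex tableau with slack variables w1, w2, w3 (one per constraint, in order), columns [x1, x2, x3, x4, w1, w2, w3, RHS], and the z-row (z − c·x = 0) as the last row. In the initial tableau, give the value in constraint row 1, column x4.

4

Constraint 1 has coefficient 4 on x4.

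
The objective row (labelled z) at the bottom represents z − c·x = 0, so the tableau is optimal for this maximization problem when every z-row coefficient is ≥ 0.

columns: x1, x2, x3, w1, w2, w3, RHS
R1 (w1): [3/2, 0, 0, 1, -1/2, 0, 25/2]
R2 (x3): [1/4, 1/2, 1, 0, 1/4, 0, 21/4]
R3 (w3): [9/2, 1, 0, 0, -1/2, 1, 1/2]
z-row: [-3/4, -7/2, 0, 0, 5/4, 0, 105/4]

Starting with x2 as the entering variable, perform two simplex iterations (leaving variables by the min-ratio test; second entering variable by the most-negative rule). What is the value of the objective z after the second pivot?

Ratio test on column x2 — row 1: entry 0 ≤ 0; row 2: (21/4)/(1/2) = 21/2; row 3: (1/2)/1 = 1/2. Minimum is 1/2 at row 3 (w3 leaves); pivot element 1.
Pivot on row 3; the z-row RHS becomes 105/4 − (-7/2)·(1/2) = 28.
Next entering variable (most negative z-row entry -1/2): w2.
Ratio test on column w2 — row 1: entry -1/2 ≤ 0; row 2: 5/(1/2) = 10; row 3: entry -1/2 ≤ 0. Minimum is 10 at row 2 (x3 leaves); pivot element 1/2.
After the second pivot the z-row RHS is 28 − (-1/2)·10 = 33.

33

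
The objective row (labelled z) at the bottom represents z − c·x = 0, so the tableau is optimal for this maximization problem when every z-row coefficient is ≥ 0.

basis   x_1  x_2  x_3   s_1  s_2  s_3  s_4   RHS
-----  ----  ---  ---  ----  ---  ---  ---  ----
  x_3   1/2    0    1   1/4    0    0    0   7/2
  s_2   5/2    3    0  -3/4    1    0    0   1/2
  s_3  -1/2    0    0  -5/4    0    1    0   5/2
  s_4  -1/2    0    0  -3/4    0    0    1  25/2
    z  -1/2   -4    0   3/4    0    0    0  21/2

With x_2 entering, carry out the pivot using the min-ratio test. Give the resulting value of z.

Ratio test on column x_2 — row 1: entry 0 ≤ 0; row 2: (1/2)/3 = 1/6; row 3: entry 0 ≤ 0; row 4: entry 0 ≤ 0. Minimum is 1/6 at row 2 (s_2 leaves); pivot element 3.
Pivot on row 2; the z-row RHS becomes 21/2 − (-4)·(1/6) = 67/6.

67/6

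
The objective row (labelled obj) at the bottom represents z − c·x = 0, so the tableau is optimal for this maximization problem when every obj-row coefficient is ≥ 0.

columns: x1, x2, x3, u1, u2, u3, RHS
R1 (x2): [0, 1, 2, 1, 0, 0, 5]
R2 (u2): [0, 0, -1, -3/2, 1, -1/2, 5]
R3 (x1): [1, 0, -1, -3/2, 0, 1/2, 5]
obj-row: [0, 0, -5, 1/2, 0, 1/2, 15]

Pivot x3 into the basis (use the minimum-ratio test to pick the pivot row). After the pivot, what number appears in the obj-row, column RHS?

Ratio test on column x3 — row 1: 5/2 = 5/2; row 2: entry -1 ≤ 0; row 3: entry -1 ≤ 0. Minimum is 5/2 at row 1 (x2 leaves); pivot element 2.
Divide row 1 by 2; eliminate column x3 from the other rows.
obj-row update in column RHS: 15 − (-5)·(5/2) = 55/2.

55/2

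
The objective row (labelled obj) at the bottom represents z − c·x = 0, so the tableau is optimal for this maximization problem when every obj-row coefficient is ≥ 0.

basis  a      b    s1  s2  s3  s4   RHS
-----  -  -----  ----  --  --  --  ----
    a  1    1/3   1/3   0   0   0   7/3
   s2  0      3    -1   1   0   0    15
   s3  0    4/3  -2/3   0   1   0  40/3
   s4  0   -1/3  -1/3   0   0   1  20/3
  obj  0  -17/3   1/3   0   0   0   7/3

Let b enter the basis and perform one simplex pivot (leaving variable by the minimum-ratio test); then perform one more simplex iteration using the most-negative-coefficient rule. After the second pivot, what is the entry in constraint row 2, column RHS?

11/2

Ratio test on column b — row 1: (7/3)/(1/3) = 7; row 2: 15/3 = 5; row 3: (40/3)/(4/3) = 10; row 4: entry -1/3 ≤ 0. Minimum is 5 at row 2 (s2 leaves); pivot element 3.
Divide row 2 by 3; eliminate column b from the other rows.
Second iteration: most negative obj-row entry is -14/9 in column s1, so s1 enters.
Ratio test on column s1 — row 1: (2/3)/(4/9) = 3/2; row 2: entry -1/3 ≤ 0; row 3: entry -2/9 ≤ 0; row 4: entry -4/9 ≤ 0. Minimum is 3/2 at row 1 (a leaves); pivot element 4/9.
Divide row 1 by 4/9; eliminate column s1 from the other rows.
After both pivots, the entry at constraint row 2, column RHS is 11/2.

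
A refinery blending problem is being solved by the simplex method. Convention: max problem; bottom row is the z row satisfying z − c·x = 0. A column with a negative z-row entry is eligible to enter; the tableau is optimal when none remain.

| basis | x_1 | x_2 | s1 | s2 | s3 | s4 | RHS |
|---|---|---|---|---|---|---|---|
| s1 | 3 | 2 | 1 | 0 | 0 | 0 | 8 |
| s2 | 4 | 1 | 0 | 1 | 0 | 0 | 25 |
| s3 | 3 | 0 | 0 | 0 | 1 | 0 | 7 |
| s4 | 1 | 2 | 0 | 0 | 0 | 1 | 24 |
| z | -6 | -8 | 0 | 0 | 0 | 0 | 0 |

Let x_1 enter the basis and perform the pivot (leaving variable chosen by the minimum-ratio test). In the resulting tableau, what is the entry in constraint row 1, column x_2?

2

Ratio test on column x_1 — row 1: 8/3 = 8/3; row 2: 25/4 = 25/4; row 3: 7/3 = 7/3; row 4: 24/1 = 24. Minimum is 7/3 at row 3 (s3 leaves); pivot element 3.
Divide row 3 by 3; eliminate column x_1 from the other rows.
Row 1 update in column x_2: 2 − 3·0 = 2.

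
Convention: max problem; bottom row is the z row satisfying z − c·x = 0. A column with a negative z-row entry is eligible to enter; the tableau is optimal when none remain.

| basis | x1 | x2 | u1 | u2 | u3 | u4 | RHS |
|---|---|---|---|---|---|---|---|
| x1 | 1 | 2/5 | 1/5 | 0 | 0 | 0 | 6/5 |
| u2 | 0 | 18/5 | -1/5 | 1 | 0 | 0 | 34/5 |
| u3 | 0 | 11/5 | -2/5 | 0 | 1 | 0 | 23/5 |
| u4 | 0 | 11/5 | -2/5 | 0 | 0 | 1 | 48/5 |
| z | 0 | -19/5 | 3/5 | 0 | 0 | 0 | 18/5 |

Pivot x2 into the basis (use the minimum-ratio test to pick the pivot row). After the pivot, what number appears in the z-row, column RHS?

Ratio test on column x2 — row 1: (6/5)/(2/5) = 3; row 2: (34/5)/(18/5) = 17/9; row 3: (23/5)/(11/5) = 23/11; row 4: (48/5)/(11/5) = 48/11. Minimum is 17/9 at row 2 (u2 leaves); pivot element 18/5.
Divide row 2 by 18/5; eliminate column x2 from the other rows.
z-row update in column RHS: 18/5 − (-19/5)·(17/9) = 97/9.

97/9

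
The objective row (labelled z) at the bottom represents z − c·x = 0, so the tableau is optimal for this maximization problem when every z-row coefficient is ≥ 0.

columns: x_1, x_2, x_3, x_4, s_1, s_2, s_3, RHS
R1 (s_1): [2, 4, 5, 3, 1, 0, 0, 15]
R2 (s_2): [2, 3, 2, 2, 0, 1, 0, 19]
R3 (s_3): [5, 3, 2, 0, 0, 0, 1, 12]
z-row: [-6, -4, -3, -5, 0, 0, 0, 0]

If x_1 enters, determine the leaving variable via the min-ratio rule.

s_3

Column x_1 entries and ratios — s_1: 15/2 = 15/2; s_2: 19/2 = 19/2; s_3: 12/5 = 12/5.
Smallest ratio is 12/5 in the row of s_3, so s_3 leaves.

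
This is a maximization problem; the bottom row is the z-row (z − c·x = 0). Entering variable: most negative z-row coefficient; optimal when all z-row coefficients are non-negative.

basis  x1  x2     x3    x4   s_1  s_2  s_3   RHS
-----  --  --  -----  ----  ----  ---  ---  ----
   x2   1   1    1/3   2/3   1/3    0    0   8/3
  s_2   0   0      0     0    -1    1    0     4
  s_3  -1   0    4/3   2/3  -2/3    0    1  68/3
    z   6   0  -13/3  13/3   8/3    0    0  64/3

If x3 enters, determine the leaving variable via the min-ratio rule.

Column x3 entries and ratios — x2: (8/3)/(1/3) = 8; s_2: 0 ≤ 0, skip; s_3: (68/3)/(4/3) = 17.
Smallest ratio is 8 in the row of x2, so x2 leaves.

x2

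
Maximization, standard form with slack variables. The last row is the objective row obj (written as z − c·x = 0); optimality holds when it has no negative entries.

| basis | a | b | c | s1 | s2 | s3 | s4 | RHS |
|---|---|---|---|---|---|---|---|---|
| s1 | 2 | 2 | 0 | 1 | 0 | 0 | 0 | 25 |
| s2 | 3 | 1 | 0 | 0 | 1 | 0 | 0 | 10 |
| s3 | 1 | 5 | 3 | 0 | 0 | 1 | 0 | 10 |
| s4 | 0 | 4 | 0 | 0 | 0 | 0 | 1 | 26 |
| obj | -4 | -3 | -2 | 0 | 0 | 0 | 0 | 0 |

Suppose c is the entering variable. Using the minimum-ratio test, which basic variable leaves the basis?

Column c entries and ratios — s1: 0 ≤ 0, skip; s2: 0 ≤ 0, skip; s3: 10/3 = 10/3; s4: 0 ≤ 0, skip.
Smallest ratio is 10/3 in the row of s3, so s3 leaves.

s3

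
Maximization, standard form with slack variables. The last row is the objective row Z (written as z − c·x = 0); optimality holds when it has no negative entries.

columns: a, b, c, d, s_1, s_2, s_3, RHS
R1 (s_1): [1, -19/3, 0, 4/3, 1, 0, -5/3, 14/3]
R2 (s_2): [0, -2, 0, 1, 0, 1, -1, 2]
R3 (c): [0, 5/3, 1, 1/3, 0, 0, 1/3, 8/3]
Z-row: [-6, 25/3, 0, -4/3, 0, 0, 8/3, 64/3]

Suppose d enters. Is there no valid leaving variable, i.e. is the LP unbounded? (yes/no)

Column d has positive entries in row(s) 1, 2, 3, so the ratio test bounds it — not unbounded.

no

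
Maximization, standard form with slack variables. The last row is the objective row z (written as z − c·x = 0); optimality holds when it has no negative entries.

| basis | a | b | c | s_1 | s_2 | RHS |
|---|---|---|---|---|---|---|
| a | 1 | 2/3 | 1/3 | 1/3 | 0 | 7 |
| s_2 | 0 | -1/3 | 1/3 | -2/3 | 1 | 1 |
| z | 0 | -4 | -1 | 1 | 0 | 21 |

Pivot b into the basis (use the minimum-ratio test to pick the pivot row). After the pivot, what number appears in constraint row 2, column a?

1/2

Ratio test on column b — row 1: 7/(2/3) = 21/2; row 2: entry -1/3 ≤ 0. Minimum is 21/2 at row 1 (a leaves); pivot element 2/3.
Divide row 1 by 2/3; eliminate column b from the other rows.
Row 2 update in column a: 0 − (-1/3)·(3/2) = 1/2.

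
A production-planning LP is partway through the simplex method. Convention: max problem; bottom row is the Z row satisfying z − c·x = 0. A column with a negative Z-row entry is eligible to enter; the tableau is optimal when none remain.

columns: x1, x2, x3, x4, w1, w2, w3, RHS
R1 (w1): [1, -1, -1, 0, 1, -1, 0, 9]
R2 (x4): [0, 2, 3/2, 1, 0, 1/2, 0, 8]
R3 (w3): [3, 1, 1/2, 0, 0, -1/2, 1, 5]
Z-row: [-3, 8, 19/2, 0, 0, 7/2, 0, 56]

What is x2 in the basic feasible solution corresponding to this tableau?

x2 is not in the basis, so in the current basic feasible solution x2 = 0.

0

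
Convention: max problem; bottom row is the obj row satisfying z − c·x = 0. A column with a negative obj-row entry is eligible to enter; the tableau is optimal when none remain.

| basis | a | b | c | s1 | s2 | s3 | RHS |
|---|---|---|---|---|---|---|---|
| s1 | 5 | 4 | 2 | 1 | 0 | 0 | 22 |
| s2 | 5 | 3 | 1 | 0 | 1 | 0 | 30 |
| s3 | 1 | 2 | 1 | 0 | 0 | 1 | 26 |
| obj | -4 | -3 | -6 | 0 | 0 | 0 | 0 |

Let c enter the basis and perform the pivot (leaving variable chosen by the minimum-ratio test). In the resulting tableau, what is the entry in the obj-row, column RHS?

66

Ratio test on column c — row 1: 22/2 = 11; row 2: 30/1 = 30; row 3: 26/1 = 26. Minimum is 11 at row 1 (s1 leaves); pivot element 2.
Divide row 1 by 2; eliminate column c from the other rows.
obj-row update in column RHS: 0 − (-6)·11 = 66.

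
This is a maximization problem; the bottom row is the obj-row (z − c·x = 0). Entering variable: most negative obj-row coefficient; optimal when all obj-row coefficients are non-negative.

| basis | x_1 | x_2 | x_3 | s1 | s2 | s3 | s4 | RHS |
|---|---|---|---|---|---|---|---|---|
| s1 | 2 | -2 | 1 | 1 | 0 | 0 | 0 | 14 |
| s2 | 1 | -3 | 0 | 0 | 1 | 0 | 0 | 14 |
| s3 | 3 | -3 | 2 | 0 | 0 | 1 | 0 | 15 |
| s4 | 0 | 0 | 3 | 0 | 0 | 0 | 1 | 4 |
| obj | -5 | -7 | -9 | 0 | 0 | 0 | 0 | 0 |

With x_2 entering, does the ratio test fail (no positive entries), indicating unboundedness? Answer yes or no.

yes

Every constraint-row entry in column x_2 is ≤ 0, so increasing x_2 is unbounded.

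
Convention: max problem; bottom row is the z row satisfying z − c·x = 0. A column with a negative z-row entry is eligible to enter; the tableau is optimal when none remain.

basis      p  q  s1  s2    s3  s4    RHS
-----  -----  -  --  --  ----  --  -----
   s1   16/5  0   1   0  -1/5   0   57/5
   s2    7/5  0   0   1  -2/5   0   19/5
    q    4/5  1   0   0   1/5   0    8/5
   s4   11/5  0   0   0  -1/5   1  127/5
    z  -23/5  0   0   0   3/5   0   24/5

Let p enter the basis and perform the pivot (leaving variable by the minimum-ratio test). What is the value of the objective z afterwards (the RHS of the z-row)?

14

Ratio test on column p — row 1: (57/5)/(16/5) = 57/16; row 2: (19/5)/(7/5) = 19/7; row 3: (8/5)/(4/5) = 2; row 4: (127/5)/(11/5) = 127/11. Minimum is 2 at row 3 (q leaves); pivot element 4/5.
Pivot on row 3; the z-row RHS becomes 24/5 − (-23/5)·2 = 14.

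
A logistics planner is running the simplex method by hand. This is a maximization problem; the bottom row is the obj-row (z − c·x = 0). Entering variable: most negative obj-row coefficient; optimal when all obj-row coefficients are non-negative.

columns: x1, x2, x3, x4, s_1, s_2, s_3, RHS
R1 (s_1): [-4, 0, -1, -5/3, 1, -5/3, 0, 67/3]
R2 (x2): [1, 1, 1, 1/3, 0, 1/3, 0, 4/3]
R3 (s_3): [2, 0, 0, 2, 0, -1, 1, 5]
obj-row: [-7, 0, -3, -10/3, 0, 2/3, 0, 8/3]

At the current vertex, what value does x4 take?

x4 is not in the basis, so in the current basic feasible solution x4 = 0.

0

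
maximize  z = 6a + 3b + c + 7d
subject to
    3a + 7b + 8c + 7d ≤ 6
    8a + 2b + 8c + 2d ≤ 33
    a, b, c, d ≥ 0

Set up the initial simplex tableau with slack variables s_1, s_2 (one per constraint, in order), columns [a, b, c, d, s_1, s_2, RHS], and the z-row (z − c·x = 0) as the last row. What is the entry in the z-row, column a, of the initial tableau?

-6

The z-row carries the negated objective coefficients: the a entry is -6.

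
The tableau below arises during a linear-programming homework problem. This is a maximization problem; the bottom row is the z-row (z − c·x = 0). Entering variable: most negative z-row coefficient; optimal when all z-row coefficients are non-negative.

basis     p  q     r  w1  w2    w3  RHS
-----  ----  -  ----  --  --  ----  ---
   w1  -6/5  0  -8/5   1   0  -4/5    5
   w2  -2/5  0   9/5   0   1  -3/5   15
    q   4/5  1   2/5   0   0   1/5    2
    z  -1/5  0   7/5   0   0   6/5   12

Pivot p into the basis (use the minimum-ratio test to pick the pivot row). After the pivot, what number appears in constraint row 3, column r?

1/2

Ratio test on column p — row 1: entry -6/5 ≤ 0; row 2: entry -2/5 ≤ 0; row 3: 2/(4/5) = 5/2. Minimum is 5/2 at row 3 (q leaves); pivot element 4/5.
Divide row 3 by 4/5; eliminate column p from the other rows.
In the new row 3, the r entry is the old entry divided by the pivot: (2/5)/(4/5) = 1/2.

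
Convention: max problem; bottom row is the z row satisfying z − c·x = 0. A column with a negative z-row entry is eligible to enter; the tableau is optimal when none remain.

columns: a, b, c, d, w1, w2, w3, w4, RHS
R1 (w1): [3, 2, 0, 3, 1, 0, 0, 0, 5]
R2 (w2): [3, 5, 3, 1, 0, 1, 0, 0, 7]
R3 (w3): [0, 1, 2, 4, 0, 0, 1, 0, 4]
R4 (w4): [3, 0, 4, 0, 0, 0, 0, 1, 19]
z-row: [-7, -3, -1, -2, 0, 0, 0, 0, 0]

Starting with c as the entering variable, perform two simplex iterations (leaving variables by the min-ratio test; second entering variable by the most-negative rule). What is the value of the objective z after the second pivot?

13/3

Ratio test on column c — row 1: entry 0 ≤ 0; row 2: 7/3 = 7/3; row 3: 4/2 = 2; row 4: 19/4 = 19/4. Minimum is 2 at row 3 (w3 leaves); pivot element 2.
Pivot on row 3; the z-row RHS becomes 0 − (-1)·2 = 2.
Next entering variable (most negative z-row entry -7): a.
Ratio test on column a — row 1: 5/3 = 5/3; row 2: 1/3 = 1/3; row 3: entry 0 ≤ 0; row 4: 11/3 = 11/3. Minimum is 1/3 at row 2 (w2 leaves); pivot element 3.
After the second pivot the z-row RHS is 2 − (-7)·(1/3) = 13/3.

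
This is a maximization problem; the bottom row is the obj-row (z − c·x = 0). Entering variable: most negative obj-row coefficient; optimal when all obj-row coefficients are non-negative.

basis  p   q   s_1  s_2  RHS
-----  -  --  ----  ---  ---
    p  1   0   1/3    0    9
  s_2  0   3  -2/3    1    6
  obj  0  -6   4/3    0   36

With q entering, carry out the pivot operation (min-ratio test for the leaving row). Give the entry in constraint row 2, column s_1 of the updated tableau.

Ratio test on column q — row 1: entry 0 ≤ 0; row 2: 6/3 = 2. Minimum is 2 at row 2 (s_2 leaves); pivot element 3.
Divide row 2 by 3; eliminate column q from the other rows.
In the new row 2, the s_1 entry is the old entry divided by the pivot: (-2/3)/3 = -2/9.

-2/9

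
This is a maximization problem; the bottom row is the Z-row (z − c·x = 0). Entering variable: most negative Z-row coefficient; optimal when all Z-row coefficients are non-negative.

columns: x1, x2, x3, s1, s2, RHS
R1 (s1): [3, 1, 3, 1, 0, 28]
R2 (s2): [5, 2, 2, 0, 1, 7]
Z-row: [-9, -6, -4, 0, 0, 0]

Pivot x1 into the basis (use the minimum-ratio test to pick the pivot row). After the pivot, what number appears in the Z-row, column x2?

Ratio test on column x1 — row 1: 28/3 = 28/3; row 2: 7/5 = 7/5. Minimum is 7/5 at row 2 (s2 leaves); pivot element 5.
Divide row 2 by 5; eliminate column x1 from the other rows.
Z-row update in column x2: -6 − (-9)·(2/5) = -12/5.

-12/5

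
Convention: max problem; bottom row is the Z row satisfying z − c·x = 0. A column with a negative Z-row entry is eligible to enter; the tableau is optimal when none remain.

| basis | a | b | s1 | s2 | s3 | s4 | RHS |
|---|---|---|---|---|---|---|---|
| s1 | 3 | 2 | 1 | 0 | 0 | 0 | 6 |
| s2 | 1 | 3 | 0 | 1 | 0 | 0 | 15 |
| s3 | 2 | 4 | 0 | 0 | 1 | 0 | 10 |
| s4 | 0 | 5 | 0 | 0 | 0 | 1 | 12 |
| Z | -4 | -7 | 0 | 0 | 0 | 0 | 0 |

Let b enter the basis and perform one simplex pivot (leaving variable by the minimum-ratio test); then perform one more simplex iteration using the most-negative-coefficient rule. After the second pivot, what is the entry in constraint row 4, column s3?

0

Ratio test on column b — row 1: 6/2 = 3; row 2: 15/3 = 5; row 3: 10/4 = 5/2; row 4: 12/5 = 12/5. Minimum is 12/5 at row 4 (s4 leaves); pivot element 5.
Divide row 4 by 5; eliminate column b from the other rows.
Second iteration: most negative Z-row entry is -4 in column a, so a enters.
Ratio test on column a — row 1: (6/5)/3 = 2/5; row 2: (39/5)/1 = 39/5; row 3: (2/5)/2 = 1/5; row 4: entry 0 ≤ 0. Minimum is 1/5 at row 3 (s3 leaves); pivot element 2.
Divide row 3 by 2; eliminate column a from the other rows.
After both pivots, the entry at constraint row 4, column s3 is 0.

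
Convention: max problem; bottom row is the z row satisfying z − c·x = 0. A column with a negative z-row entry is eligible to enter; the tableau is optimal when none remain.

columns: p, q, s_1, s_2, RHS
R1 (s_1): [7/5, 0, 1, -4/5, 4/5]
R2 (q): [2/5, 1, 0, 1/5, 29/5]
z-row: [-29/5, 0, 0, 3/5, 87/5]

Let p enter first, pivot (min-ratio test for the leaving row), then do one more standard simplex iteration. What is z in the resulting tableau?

Ratio test on column p — row 1: (4/5)/(7/5) = 4/7; row 2: (29/5)/(2/5) = 29/2. Minimum is 4/7 at row 1 (s_1 leaves); pivot element 7/5.
Pivot on row 1; the z-row RHS becomes 87/5 − (-29/5)·(4/7) = 145/7.
Next entering variable (most negative z-row entry -19/7): s_2.
Ratio test on column s_2 — row 1: entry -4/7 ≤ 0; row 2: (39/7)/(3/7) = 13. Minimum is 13 at row 2 (q leaves); pivot element 3/7.
After the second pivot the z-row RHS is 145/7 − (-19/7)·13 = 56.

56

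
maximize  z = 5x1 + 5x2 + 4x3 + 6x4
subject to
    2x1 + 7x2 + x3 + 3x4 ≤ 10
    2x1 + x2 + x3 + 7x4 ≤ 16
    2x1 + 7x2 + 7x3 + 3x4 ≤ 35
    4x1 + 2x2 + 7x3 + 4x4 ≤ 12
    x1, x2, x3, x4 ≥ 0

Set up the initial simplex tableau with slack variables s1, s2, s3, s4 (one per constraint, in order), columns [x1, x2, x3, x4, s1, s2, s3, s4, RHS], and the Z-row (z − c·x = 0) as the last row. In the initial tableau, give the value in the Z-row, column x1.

The Z-row carries the negated objective coefficients: the x1 entry is -5.

-5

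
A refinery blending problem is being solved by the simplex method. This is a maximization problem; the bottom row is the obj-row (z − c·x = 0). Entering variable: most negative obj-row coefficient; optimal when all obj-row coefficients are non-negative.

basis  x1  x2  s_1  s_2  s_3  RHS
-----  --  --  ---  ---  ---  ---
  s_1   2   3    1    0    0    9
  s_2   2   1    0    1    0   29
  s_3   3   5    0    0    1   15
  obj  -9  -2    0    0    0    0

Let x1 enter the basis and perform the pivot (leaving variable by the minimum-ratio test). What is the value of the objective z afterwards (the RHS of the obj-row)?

Ratio test on column x1 — row 1: 9/2 = 9/2; row 2: 29/2 = 29/2; row 3: 15/3 = 5. Minimum is 9/2 at row 1 (s_1 leaves); pivot element 2.
Pivot on row 1; the obj-row RHS becomes 0 − (-9)·(9/2) = 81/2.

81/2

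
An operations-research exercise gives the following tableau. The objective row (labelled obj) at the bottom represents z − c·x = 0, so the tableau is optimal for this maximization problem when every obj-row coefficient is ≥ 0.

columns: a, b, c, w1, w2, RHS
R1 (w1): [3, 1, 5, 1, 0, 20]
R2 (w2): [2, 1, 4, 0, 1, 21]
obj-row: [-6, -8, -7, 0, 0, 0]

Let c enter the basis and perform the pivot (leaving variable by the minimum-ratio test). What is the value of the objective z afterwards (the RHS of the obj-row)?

Ratio test on column c — row 1: 20/5 = 4; row 2: 21/4 = 21/4. Minimum is 4 at row 1 (w1 leaves); pivot element 5.
Pivot on row 1; the obj-row RHS becomes 0 − (-7)·4 = 28.

28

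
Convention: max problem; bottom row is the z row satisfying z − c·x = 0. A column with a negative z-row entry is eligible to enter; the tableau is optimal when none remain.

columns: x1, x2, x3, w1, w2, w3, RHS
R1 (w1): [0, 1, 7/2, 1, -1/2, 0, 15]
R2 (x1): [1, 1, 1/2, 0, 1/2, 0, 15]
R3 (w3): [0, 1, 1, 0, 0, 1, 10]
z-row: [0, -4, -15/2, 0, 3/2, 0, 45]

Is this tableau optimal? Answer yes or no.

no

The z-row has a negative entry -15/2 in column x3, so it is not optimal.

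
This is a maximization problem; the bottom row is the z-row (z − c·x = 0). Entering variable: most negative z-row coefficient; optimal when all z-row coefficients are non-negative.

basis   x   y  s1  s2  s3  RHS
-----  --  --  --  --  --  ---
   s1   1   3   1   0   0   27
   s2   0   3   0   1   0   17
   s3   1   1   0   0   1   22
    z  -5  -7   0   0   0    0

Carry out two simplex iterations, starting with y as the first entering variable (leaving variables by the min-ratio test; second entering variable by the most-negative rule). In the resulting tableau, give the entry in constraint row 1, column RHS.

10

Ratio test on column y — row 1: 27/3 = 9; row 2: 17/3 = 17/3; row 3: 22/1 = 22. Minimum is 17/3 at row 2 (s2 leaves); pivot element 3.
Divide row 2 by 3; eliminate column y from the other rows.
Second iteration: most negative z-row entry is -5 in column x, so x enters.
Ratio test on column x — row 1: 10/1 = 10; row 2: entry 0 ≤ 0; row 3: (49/3)/1 = 49/3. Minimum is 10 at row 1 (s1 leaves); pivot element 1.
Divide row 1 by 1; eliminate column x from the other rows.
After both pivots, the entry at constraint row 1, column RHS is 10.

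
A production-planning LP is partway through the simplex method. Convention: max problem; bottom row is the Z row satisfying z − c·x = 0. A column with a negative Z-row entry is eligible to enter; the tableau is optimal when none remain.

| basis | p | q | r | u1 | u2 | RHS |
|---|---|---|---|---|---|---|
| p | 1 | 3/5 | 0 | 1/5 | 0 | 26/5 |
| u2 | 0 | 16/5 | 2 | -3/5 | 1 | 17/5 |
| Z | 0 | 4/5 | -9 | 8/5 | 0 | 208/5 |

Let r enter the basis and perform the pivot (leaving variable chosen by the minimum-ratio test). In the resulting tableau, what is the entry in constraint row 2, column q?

Ratio test on column r — row 1: entry 0 ≤ 0; row 2: (17/5)/2 = 17/10. Minimum is 17/10 at row 2 (u2 leaves); pivot element 2.
Divide row 2 by 2; eliminate column r from the other rows.
In the new row 2, the q entry is the old entry divided by the pivot: (16/5)/2 = 8/5.

8/5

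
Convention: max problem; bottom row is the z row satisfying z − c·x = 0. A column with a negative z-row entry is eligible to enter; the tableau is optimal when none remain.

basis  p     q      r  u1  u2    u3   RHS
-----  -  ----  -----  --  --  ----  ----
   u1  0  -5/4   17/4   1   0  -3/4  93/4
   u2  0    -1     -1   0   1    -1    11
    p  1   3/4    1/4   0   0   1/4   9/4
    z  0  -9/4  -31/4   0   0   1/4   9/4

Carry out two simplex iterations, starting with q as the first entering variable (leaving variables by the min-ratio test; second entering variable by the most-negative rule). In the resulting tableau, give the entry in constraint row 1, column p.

Ratio test on column q — row 1: entry -5/4 ≤ 0; row 2: entry -1 ≤ 0; row 3: (9/4)/(3/4) = 3. Minimum is 3 at row 3 (p leaves); pivot element 3/4.
Divide row 3 by 3/4; eliminate column q from the other rows.
Second iteration: most negative z-row entry is -7 in column r, so r enters.
Ratio test on column r — row 1: 27/(14/3) = 81/14; row 2: entry -2/3 ≤ 0; row 3: 3/(1/3) = 9. Minimum is 81/14 at row 1 (u1 leaves); pivot element 14/3.
Divide row 1 by 14/3; eliminate column r from the other rows.
After both pivots, the entry at constraint row 1, column p is 5/14.

5/14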